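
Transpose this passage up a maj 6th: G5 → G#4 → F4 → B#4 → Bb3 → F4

A major sixth up from G5 gives E6.
G#4: a sixth up reaches E, and 9 semitones makes it E#5.
F4: a sixth up reaches D, and 9 semitones makes it D5.
B#4 up a major sixth is G##5.
Bb3 up a major sixth is G4.
A major sixth up from F4 gives D5.

E6 E#5 D5 G##5 G4 D5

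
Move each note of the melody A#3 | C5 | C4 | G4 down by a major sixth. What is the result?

C#3 Eb4 Eb3 Bb3

A#3 to C#3
C5 to Eb4
C4 to Eb3
G4 to Bb3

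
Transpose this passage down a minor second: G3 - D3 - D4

G3 -> F#3
D3 -> C#3
D4 -> C#4

F#3 C#3 C#4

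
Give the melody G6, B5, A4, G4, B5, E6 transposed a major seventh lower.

Ab5 C5 Bb3 Ab3 C5 F5

G6 -> Ab5
B5 -> C5
A4 -> Bb3
G4 -> Ab3
B5 -> C5
E6 -> F5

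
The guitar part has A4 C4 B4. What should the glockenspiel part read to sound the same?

A1 C1 B1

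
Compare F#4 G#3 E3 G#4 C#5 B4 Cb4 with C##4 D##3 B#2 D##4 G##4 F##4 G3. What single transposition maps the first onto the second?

down a diminished fourth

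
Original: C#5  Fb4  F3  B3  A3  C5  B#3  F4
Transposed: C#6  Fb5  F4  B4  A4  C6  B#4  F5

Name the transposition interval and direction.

From C#5 to C#6 is 8 letter names — an octave of some quality.
C#5 to C#6 is 12 semitones, which makes it a perfect octave; the second version is higher, so the direction is up.
Checking another pair — F4 → F5 — gives the same interval.

up a perfect octave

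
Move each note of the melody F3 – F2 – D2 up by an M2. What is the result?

G3 G2 E2

F3: a second up reaches G, and 2 semitones makes it G3.
F2 up a major second is G2.
D2 up a major second is E2.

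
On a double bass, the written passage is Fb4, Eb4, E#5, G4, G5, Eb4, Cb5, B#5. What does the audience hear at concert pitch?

Fb3 Eb3 E#4 G3 G4 Eb3 Cb4 B#4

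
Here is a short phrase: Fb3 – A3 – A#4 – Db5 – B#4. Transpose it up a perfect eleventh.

Bbb4 D5 D#6 Gb6 E#6

Fb3 → Bbb4
A3 → D5
A#4 → D#6
Db5 → Gb6
B#4 → E#6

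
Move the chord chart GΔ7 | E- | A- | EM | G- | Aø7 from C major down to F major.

CΔ7 A- D- AM C- Dø7

C major down to F major is a perfect fifth; each chord root moves by that interval while the quality stays the same.
GΔ7: root G down a perfect fifth → C, giving CΔ7.
E-: root E down a perfect fifth → A, giving A-.
A-: root A down a perfect fifth → D, giving D-.
EM: root E down a perfect fifth → A, giving AM.
G-: root G down a perfect fifth → C, giving C-.
Aø7: root A down a perfect fifth → D, giving Dø7.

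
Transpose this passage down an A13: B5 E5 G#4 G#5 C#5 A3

Db4 Gb3 Bb2 Bb3 Eb3 Cb2

B5 down an augmented thirteenth is Db4.
E5 down an augmented thirteenth is Gb3.
G#4: a thirteenth down reaches B, and 22 semitones makes it Bb2.
G#5: a thirteenth down reaches B, and 22 semitones makes it Bb3.
An augmented thirteenth down from C#5 gives Eb3.
A3 down an augmented thirteenth is Cb2.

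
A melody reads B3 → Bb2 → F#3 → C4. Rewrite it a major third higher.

B3 gives D#4
Bb2 gives D3
F#3 gives A#3
C4 gives E4

D#4 D3 A#3 E4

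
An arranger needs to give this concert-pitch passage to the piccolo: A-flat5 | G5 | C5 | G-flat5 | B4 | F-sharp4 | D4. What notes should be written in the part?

Ab4 G4 C4 Gb4 B3 F#3 D3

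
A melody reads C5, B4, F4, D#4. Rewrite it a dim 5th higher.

Gb5 F5 Cb5 A4

C5 gives Gb5
B4 gives F5
F4 gives Cb5
D#4 gives A4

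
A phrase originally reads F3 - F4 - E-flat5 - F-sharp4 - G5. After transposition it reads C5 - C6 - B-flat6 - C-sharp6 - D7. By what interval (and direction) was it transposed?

From F3 to C5 is 12 letter names — a twelfth of some quality.
F3 to C5 is 19 semitones, which makes it a perfect twelfth; the second version is higher, so the direction is up.
Checking another pair — G5 → D7 — gives the same interval.

up a perfect twelfth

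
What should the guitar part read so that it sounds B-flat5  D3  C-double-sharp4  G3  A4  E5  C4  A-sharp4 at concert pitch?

Written C4 sounds as C3 on the guitar, so concert pitches are written a perfect octave up.
Bb5 → Bb6
D3 → D4
C##4 → C##5
G3 → G4
A4 → A5
E5 → E6
C4 → C5
A#4 → A#5

Bb6 D4 C##5 G4 A5 E6 C5 A#5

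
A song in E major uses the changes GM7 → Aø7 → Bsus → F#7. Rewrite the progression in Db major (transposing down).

FbM7 Gbø7 Absus Eb7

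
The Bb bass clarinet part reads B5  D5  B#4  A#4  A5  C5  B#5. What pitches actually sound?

Written C4 on the Bb bass clarinet sounds as Bb2, a major ninth lower; apply that shift to every note.
B5 becomes A4
D5 becomes C4
B#4 becomes A#3
A#4 becomes G#3
A5 becomes G4
C5 becomes Bb3
B#5 becomes A#4

A4 C4 A#3 G#3 G4 Bb3 A#4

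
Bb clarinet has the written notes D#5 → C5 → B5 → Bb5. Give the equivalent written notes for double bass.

C#6 Bb5 A6 Ab6

First find concert pitch: the Bb clarinet sounds a major second below written, so D#5 C5 B5 Bb5 sounds C#5 Bb4 A5 Ab5.
Then write for double bass: it sounds a perfect octave below written, so the part must be a perfect octave above concert.
C#5 → C#6
Bb4 → Bb5
A5 → A6
Ab5 → Ab6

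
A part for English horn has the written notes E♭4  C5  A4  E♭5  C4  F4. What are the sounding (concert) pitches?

Ab3 F4 D4 Ab4 F3 Bb3

Written C4 on the English horn sounds as F3, a perfect fifth lower; apply that shift to every note.
Eb4 → Ab3
C5 → F4
A4 → D4
Eb5 → Ab4
C4 → F3
F4 → Bb3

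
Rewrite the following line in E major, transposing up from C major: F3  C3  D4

A3 E3 F#4

From C up to E is a major third; apply that to each pitch.
F3 gives A3
C3 gives E3
D4 gives F#4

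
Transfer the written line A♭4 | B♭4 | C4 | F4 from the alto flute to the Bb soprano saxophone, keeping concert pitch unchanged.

First find concert pitch: the alto flute sounds a perfect fourth below written, so A♭4 B♭4 C4 F4 sounds Eb4 F4 G3 C4.
Then write for Bb soprano saxophone: it sounds a major second below written, so the part must be a major second above concert.
Eb4 → F4
F4 → G4
G3 → A3
C4 → D4

F4 G4 A3 D4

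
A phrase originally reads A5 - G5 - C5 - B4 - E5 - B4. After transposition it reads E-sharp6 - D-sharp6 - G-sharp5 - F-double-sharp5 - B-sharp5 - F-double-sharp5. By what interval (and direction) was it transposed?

up an augmented fifth

From A5 to E#6 is 5 letter names — a fifth of some quality.
A5 to E#6 is 8 semitones, which makes it an augmented fifth; the second version is higher, so the direction is up.
Checking another pair — B4 → F##5 — gives the same interval.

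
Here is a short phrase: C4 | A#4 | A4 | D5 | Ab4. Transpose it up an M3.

C4 -> E4
A#4 -> C##5
A4 -> C#5
D5 -> F#5
Ab4 -> C5

E4 C##5 C#5 F#5 C5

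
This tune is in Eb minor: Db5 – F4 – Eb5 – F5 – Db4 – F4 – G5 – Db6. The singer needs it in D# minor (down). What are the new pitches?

C#5 E#4 D#5 E#5 C#4 E#4 F##5 C#6

From Eb down to D# is a diminished second; apply that to each pitch.
Db5 becomes C#5
F4 becomes E#4
Eb5 becomes D#5
F5 becomes E#5
Db4 becomes C#4
F4 becomes E#4
G5 becomes F##5
Db6 becomes C#6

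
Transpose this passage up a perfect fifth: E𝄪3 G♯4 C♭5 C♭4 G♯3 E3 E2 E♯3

E##3 → B##3
G#4 → D#5
Cb5 → Gb5
Cb4 → Gb4
G#3 → D#4
E3 → B3
E2 → B2
E#3 → B#3

B##3 D#5 Gb5 Gb4 D#4 B3 B2 B#3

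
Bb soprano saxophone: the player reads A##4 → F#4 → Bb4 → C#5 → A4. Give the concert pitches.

G##4 E4 Ab4 B4 G4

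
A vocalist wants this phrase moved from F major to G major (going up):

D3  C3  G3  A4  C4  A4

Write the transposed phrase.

From F up to G is a major second; apply that to each pitch.
D3 → E3
C3 → D3
G3 → A3
A4 → B4
C4 → D4
A4 → B4

E3 D3 A3 B4 D4 B4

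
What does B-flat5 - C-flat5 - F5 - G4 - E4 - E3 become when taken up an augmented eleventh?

Bb5 to E7
Cb5 to F6
F5 to B6
G4 to C#6
E4 to A#5
E3 to A#4

E7 F6 B6 C#6 A#5 A#4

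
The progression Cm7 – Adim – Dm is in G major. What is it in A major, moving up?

Dm7 Bdim Em

G major up to A major is a major second; each chord root moves by that interval while the quality stays the same.
Cm7: root C up a major second → D, giving Dm7.
Adim: root A up a major second → B, giving Bdim.
Dm: root D up a major second → E, giving Em.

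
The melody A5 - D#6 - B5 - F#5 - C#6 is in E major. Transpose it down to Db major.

Gb5 C6 Ab5 Eb5 Bb5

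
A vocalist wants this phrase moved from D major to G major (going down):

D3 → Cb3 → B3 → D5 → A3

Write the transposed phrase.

From D down to G is a perfect fifth; apply that to each pitch.
D3 gives G2
Cb3 gives Fb2
B3 gives E3
D5 gives G4
A3 gives D3

G2 Fb2 E3 G4 D3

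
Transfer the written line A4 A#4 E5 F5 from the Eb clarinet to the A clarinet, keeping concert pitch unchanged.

First find concert pitch: the Eb clarinet sounds a minor third above written, so A4 A#4 E5 F5 sounds C5 C#5 G5 Ab5.
Then write for A clarinet: it sounds a minor third below written, so the part must be a minor third above concert.
C5 → Eb5
C#5 → E5
G5 → Bb5
Ab5 → Cb6

Eb5 E5 Bb5 Cb6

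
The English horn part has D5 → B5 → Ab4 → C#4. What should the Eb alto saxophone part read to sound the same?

E5 C#6 Bb4 D#4

First find concert pitch: the English horn sounds a perfect fifth below written, so D5 B5 Ab4 C#4 sounds G4 E5 Db4 F#3.
Then write for Eb alto saxophone: it sounds a major sixth below written, so the part must be a major sixth above concert.
G4 → E5
E5 → C#6
Db4 → Bb4
F#3 → D#4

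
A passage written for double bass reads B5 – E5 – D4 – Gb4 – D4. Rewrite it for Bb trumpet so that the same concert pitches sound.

C#5 F#4 E3 Ab3 E3

First find concert pitch: the double bass sounds a perfect octave below written, so B5 E5 D4 Gb4 D4 sounds B4 E4 D3 Gb3 D3.
Then write for Bb trumpet: it sounds a major second below written, so the part must be a major second above concert.
B4 → C#5
E4 → F#4
D3 → E3
Gb3 → Ab3
D3 → E3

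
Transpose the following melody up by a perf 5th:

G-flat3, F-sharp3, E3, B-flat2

Db4 C#4 B3 F3

A perfect fifth up from Gb3 gives Db4.
F#3: a fifth up reaches C, and 7 semitones makes it C#4.
E3 up a perfect fifth is B3.
A perfect fifth up from Bb2 gives F3.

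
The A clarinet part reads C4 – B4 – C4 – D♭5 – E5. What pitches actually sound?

A3 G#4 A3 Bb4 C#5

Written C4 on the A clarinet sounds as A3, a minor third lower; apply that shift to every note.
C4 becomes A3
B4 becomes G#4
C4 becomes A3
Db5 becomes Bb4
E5 becomes C#5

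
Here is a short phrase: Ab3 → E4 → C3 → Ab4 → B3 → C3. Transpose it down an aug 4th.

Ab3 down an augmented fourth is Ebb3.
An augmented fourth down from E4 gives Bb3.
C3 down an augmented fourth is Gb2.
An augmented fourth down from Ab4 gives Ebb4.
B3 down an augmented fourth is F3.
C3: a fourth down reaches G, and 6 semitones makes it Gb2.

Ebb3 Bb3 Gb2 Ebb4 F3 Gb2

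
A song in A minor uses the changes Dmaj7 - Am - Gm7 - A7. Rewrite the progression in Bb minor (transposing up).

A minor up to Bb minor is a minor second; each chord root moves by that interval while the quality stays the same.
Dmaj7: root D up a minor second → Eb, giving Ebmaj7.
Am: root A up a minor second → Bb, giving Bbm.
Gm7: root G up a minor second → Ab, giving Abm7.
A7: root A up a minor second → Bb, giving Bb7.

Ebmaj7 Bbm Abm7 Bb7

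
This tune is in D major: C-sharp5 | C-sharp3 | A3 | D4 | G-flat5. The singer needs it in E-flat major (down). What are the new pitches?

D4 D2 Bb2 Eb3 Abb4

From D down to E-flat is a major seventh; apply that to each pitch.
C#5 → D4
C#3 → D2
A3 → Bb2
D4 → Eb3
Gb5 → Abb4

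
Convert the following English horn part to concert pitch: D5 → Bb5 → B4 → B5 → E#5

Written C4 on the English horn sounds as F3, a perfect fifth lower; apply that shift to every note.
D5 -> G4
Bb5 -> Eb5
B4 -> E4
B5 -> E5
E#5 -> A#4

G4 Eb5 E4 E5 A#4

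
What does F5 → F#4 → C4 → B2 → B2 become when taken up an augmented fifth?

An augmented fifth up from F5 gives C#6.
F#4 up an augmented fifth is C##5.
An augmented fifth up from C4 gives G#4.
B2: a fifth up reaches F, and 8 semitones makes it F##3.
B2: a fifth up reaches F, and 8 semitones makes it F##3.

C#6 C##5 G#4 F##3 F##3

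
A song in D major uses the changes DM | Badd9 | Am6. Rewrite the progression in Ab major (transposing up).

D major up to Ab major is a diminished fifth; each chord root moves by that interval while the quality stays the same.
DM: root D up a diminished fifth → Ab, giving AbM.
Badd9: root B up a diminished fifth → F, giving Fadd9.
Am6: root A up a diminished fifth → Eb, giving Ebm6.

AbM Fadd9 Ebm6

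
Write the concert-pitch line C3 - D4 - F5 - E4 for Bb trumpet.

D3 E4 G5 F#4

The Bb trumpet sounds a major second below written, so the written part must be a major second above concert — transpose each note up.
C3 -> D3
D4 -> E4
F5 -> G5
E4 -> F#4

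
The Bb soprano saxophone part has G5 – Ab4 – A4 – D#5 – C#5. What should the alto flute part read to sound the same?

Bb5 Cb5 C5 F#5 E5

First find concert pitch: the Bb soprano saxophone sounds a major second below written, so G5 Ab4 A4 D#5 C#5 sounds F5 Gb4 G4 C#5 B4.
Then write for alto flute: it sounds a perfect fourth below written, so the part must be a perfect fourth above concert.
F5 → Bb5
Gb4 → Cb5
G4 → C5
C#5 → F#5
B4 → E5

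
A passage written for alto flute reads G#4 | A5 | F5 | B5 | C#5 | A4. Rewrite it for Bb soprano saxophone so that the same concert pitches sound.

E#4 F#5 D5 G#5 A#4 F#4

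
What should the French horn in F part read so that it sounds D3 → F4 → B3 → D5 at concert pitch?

A3 C5 F#4 A5

Written C4 sounds as F3 on the French horn in F, so concert pitches are written a perfect fifth up.
D3 -> A3
F4 -> C5
B3 -> F#4
D5 -> A5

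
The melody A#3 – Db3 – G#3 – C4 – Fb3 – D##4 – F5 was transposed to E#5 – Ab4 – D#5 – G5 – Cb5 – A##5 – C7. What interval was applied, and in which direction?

up a perfect twelfth

From A#3 to E#5 is 12 letter names — a twelfth of some quality.
A#3 to E#5 is 19 semitones, which makes it a perfect twelfth; the second version is higher, so the direction is up.
Checking another pair — F5 → C7 — gives the same interval.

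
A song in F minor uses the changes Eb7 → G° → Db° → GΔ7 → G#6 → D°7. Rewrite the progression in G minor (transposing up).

F minor up to G minor is a major second; each chord root moves by that interval while the quality stays the same.
Eb7: root Eb up a major second → F, giving F7.
G°: root G up a major second → A, giving A°.
Db°: root Db up a major second → Eb, giving Eb°.
GΔ7: root G up a major second → A, giving AΔ7.
G#6: root G# up a major second → A#, giving A#6.
D°7: root D up a major second → E, giving E°7.

F7 A° Eb° AΔ7 A#6 E°7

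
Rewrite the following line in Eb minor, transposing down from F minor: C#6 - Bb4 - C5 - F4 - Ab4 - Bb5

From F down to Eb is a major second; apply that to each pitch.
C#6 to B5
Bb4 to Ab4
C5 to Bb4
F4 to Eb4
Ab4 to Gb4
Bb5 to Ab5

B5 Ab4 Bb4 Eb4 Gb4 Ab5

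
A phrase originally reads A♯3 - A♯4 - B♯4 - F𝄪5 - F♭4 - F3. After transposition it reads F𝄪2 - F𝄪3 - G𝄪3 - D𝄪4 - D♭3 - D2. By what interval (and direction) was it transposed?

down a minor tenth

From A#3 to F##2 is 10 letter names — a tenth of some quality.
F##2 to A#3 is 15 semitones, which makes it a minor tenth; the second version is lower, so the direction is down.
Checking another pair — F3 → D2 — gives the same interval.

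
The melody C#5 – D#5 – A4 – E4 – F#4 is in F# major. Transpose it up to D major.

A5 B5 F5 C5 D5

From F# up to D is a minor sixth; apply that to each pitch.
C#5 to A5
D#5 to B5
A4 to F5
E4 to C5
F#4 to D5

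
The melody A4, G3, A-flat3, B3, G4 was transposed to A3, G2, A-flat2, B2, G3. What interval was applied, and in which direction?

down a perfect octave

From A4 to A3 is 8 letter names — an octave of some quality.
A3 to A4 is 12 semitones, which makes it a perfect octave; the second version is lower, so the direction is down.
Checking another pair — G4 → G3 — gives the same interval.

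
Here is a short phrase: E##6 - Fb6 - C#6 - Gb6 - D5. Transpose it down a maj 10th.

C##5 Dbb5 A4 Ebb5 Bb3

E##6: a tenth down reaches C, and 16 semitones makes it C##5.
Fb6: a tenth down reaches D, and 16 semitones makes it Dbb5.
A major tenth down from C#6 gives A4.
Gb6: a tenth down reaches E, and 16 semitones makes it Ebb5.
D5: a tenth down reaches B, and 16 semitones makes it Bb3.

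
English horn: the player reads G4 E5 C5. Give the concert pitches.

C4 A4 F4

Written C4 on the English horn sounds as F3, a perfect fifth lower; apply that shift to every note.
G4 becomes C4
E5 becomes A4
C5 becomes F4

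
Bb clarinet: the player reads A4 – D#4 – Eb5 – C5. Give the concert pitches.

Written C4 on the Bb clarinet sounds as Bb3, a major second lower; apply that shift to every note.
A4 → G4
D#4 → C#4
Eb5 → Db5
C5 → Bb4

G4 C#4 Db5 Bb4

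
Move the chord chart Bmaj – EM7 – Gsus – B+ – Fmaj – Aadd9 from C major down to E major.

C major down to E major is a minor sixth; each chord root moves by that interval while the quality stays the same.
Bmaj: root B down a minor sixth → D#, giving D#maj.
EM7: root E down a minor sixth → G#, giving G#M7.
Gsus: root G down a minor sixth → B, giving Bsus.
B+: root B down a minor sixth → D#, giving D#+.
Fmaj: root F down a minor sixth → A, giving Amaj.
Aadd9: root A down a minor sixth → C#, giving C#add9.

D#maj G#M7 Bsus D#+ Amaj C#add9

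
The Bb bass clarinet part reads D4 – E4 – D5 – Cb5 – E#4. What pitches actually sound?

C3 D3 C4 Bbb3 D#3

Written C4 on the Bb bass clarinet sounds as Bb2, a major ninth lower; apply that shift to every note.
D4 -> C3
E4 -> D3
D5 -> C4
Cb5 -> Bbb3
E#4 -> D#3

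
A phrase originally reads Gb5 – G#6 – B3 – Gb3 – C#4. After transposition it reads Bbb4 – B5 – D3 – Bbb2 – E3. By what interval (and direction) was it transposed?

down a major sixth

From Gb5 to Bbb4 is 6 letter names — a sixth of some quality.
Bbb4 to Gb5 is 9 semitones, which makes it a major sixth; the second version is lower, so the direction is down.
Checking another pair — C#4 → E3 — gives the same interval.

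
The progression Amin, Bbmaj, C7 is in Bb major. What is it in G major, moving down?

F#min Gmaj A7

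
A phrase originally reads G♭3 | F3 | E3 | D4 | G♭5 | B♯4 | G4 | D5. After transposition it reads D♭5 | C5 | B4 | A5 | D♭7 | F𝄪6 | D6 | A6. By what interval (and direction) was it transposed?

up a perfect twelfth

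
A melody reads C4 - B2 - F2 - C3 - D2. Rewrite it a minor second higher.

C4 becomes Db4
B2 becomes C3
F2 becomes Gb2
C3 becomes Db3
D2 becomes Eb2

Db4 C3 Gb2 Db3 Eb2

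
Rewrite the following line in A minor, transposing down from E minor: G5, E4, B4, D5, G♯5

E minor to A minor down is a perfect fifth, so every note moves down by that interval.
G5 → C5
E4 → A3
B4 → E4
D5 → G4
G#5 → C#5

C5 A3 E4 G4 C#5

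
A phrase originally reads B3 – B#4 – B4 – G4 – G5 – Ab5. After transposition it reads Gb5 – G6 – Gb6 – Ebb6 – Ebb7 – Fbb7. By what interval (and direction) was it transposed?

Take the first pair: B3 → Gb5. B to G spans 13 letter names, so the interval is some kind of thirteenth.
B3 to Gb5 is 19 semitones, which makes it a diminished thirteenth; the second version is higher, so the direction is up.
Checking another pair — Ab5 → Fbb7 — gives the same interval.

up a diminished thirteenth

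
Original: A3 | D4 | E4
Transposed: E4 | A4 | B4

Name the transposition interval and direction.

Take the first pair: A3 → E4. A to E spans 5 letter names, so the interval is some kind of fifth.
A3 to E4 is 7 semitones, which makes it a perfect fifth; the second version is higher, so the direction is up.
Checking another pair — E4 → B4 — gives the same interval.

up a perfect fifth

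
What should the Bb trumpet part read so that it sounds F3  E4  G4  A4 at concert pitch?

G3 F#4 A4 B4

The Bb trumpet sounds a major second below written, so the written part must be a major second above concert — transpose each note up.
F3 → G3
E4 → F#4
G4 → A4
A4 → B4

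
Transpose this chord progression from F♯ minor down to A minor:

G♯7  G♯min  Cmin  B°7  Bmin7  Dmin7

B7 Bmin Ebmin D°7 Dmin7 Fmin7

F♯ minor down to A minor is a major sixth; each chord root moves by that interval while the quality stays the same.
G♯7: root G♯ down a major sixth → B, giving B7.
G♯min: root G♯ down a major sixth → B, giving Bmin.
Cmin: root C down a major sixth → Eb, giving Ebmin.
B°7: root B down a major sixth → D, giving D°7.
Bmin7: root B down a major sixth → D, giving Dmin7.
Dmin7: root D down a major sixth → F, giving Fmin7.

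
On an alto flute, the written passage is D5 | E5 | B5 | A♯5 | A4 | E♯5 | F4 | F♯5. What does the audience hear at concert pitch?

The alto flute sounds a perfect fourth below written, so transpose each written note down a perfect fourth.
D5 to A4
E5 to B4
B5 to F#5
A#5 to E#5
A4 to E4
E#5 to B#4
F4 to C4
F#5 to C#5

A4 B4 F#5 E#5 E4 B#4 C4 C#5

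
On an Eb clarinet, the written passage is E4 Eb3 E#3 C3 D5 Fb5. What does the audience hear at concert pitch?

G4 Gb3 G#3 Eb3 F5 Abb5

Written C4 on the Eb clarinet sounds as Eb4, a minor third higher; apply that shift to every note.
E4 gives G4
Eb3 gives Gb3
E#3 gives G#3
C3 gives Eb3
D5 gives F5
Fb5 gives Abb5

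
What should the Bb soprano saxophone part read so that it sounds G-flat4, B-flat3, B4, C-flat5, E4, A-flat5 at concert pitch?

The Bb soprano saxophone sounds a major second below written, so the written part must be a major second above concert — transpose each note up.
Gb4 gives Ab4
Bb3 gives C4
B4 gives C#5
Cb5 gives Db5
E4 gives F#4
Ab5 gives Bb5

Ab4 C4 C#5 Db5 F#4 Bb5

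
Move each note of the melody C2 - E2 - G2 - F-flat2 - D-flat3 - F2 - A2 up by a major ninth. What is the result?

D3 F#3 A3 Gb3 Eb4 G3 B3

C2 → D3
E2 → F#3
G2 → A3
Fb2 → Gb3
Db3 → Eb4
F2 → G3
A2 → B3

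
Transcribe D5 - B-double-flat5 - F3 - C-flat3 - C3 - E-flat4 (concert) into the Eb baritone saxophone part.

The Eb baritone saxophone sounds a major thirteenth below written, so the written part must be a major thirteenth above concert — transpose each note up.
D5 gives B6
Bbb5 gives Gb7
F3 gives D5
Cb3 gives Ab4
C3 gives A4
Eb4 gives C6

B6 Gb7 D5 Ab4 A4 C6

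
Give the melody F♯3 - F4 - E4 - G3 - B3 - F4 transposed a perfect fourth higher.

F#3: a fourth up reaches B, and 5 semitones makes it B3.
A perfect fourth up from F4 gives Bb4.
A perfect fourth up from E4 gives A4.
A perfect fourth up from G3 gives C4.
B3: a fourth up reaches E, and 5 semitones makes it E4.
F4 up a perfect fourth is Bb4.

B3 Bb4 A4 C4 E4 Bb4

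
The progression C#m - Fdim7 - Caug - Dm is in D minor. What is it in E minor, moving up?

D#m Gdim7 Daug Em

D minor up to E minor is a major second; each chord root moves by that interval while the quality stays the same.
C#m: root C# up a major second → D#, giving D#m.
Fdim7: root F up a major second → G, giving Gdim7.
Caug: root C up a major second → D, giving Daug.
Dm: root D up a major second → E, giving Em.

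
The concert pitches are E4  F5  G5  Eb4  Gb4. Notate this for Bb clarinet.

Written C4 sounds as Bb3 on the Bb clarinet, so concert pitches are written a major second up.
E4 to F#4
F5 to G5
G5 to A5
Eb4 to F4
Gb4 to Ab4

F#4 G5 A5 F4 Ab4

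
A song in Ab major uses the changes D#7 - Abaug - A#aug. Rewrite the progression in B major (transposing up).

Ab major up to B major is an augmented second; each chord root moves by that interval while the quality stays the same.
D#7: root D# up an augmented second → E##, giving E##7.
Abaug: root Ab up an augmented second → B, giving Baug.
A#aug: root A# up an augmented second → B##, giving B##aug.

E##7 Baug B##aug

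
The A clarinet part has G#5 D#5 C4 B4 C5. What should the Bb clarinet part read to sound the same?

First find concert pitch: the A clarinet sounds a minor third below written, so G#5 D#5 C4 B4 C5 sounds E#5 B#4 A3 G#4 A4.
Then write for Bb clarinet: it sounds a major second below written, so the part must be a major second above concert.
E#5 → F##5
B#4 → C##5
A3 → B3
G#4 → A#4
A4 → B4

F##5 C##5 B3 A#4 B4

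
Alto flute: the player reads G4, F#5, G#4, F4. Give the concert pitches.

Written C4 on the alto flute sounds as G3, a perfect fourth lower; apply that shift to every note.
G4 -> D4
F#5 -> C#5
G#4 -> D#4
F4 -> C4

D4 C#5 D#4 C4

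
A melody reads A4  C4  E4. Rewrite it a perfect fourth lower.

E4 G3 B3

A4 down a perfect fourth is E4.
C4: a fourth down reaches G, and 5 semitones makes it G3.
A perfect fourth down from E4 gives B3.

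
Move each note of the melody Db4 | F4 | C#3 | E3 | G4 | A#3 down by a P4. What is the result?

Db4 down a perfect fourth is Ab3.
F4: a fourth down reaches C, and 5 semitones makes it C4.
A perfect fourth down from C#3 gives G#2.
E3: a fourth down reaches B, and 5 semitones makes it B2.
A perfect fourth down from G4 gives D4.
A#3: a fourth down reaches E, and 5 semitones makes it E#3.

Ab3 C4 G#2 B2 D4 E#3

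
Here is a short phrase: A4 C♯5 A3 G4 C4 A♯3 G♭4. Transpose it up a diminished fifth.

A diminished fifth up from A4 gives Eb5.
C#5 up a diminished fifth is G5.
A3 up a diminished fifth is Eb4.
A diminished fifth up from G4 gives Db5.
C4 up a diminished fifth is Gb4.
A diminished fifth up from A#3 gives E4.
Gb4 up a diminished fifth is Dbb5.

Eb5 G5 Eb4 Db5 Gb4 E4 Dbb5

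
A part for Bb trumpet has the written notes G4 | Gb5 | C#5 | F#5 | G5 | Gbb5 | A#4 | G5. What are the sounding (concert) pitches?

The Bb trumpet sounds a major second below written, so transpose each written note down a major second.
G4 becomes F4
Gb5 becomes Fb5
C#5 becomes B4
F#5 becomes E5
G5 becomes F5
Gbb5 becomes Fbb5
A#4 becomes G#4
G5 becomes F5

F4 Fb5 B4 E5 F5 Fbb5 G#4 F5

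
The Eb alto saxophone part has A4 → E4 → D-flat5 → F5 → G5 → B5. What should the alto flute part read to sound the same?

First find concert pitch: the Eb alto saxophone sounds a major sixth below written, so A4 E4 D-flat5 F5 G5 B5 sounds C4 G3 Fb4 Ab4 Bb4 D5.
Then write for alto flute: it sounds a perfect fourth below written, so the part must be a perfect fourth above concert.
C4 → F4
G3 → C4
Fb4 → Bbb4
Ab4 → Db5
Bb4 → Eb5
D5 → G5

F4 C4 Bbb4 Db5 Eb5 G5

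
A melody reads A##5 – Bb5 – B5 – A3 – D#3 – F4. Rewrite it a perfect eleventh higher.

A##5 up a perfect eleventh is D##7.
Bb5: an eleventh up reaches E, and 17 semitones makes it Eb7.
A perfect eleventh up from B5 gives E7.
A3: an eleventh up reaches D, and 17 semitones makes it D5.
A perfect eleventh up from D#3 gives G#4.
A perfect eleventh up from F4 gives Bb5.

D##7 Eb7 E7 D5 G#4 Bb5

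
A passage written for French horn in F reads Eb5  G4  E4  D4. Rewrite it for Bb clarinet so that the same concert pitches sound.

Bb4 D4 B3 A3

First find concert pitch: the French horn in F sounds a perfect fifth below written, so Eb5 G4 E4 D4 sounds Ab4 C4 A3 G3.
Then write for Bb clarinet: it sounds a major second below written, so the part must be a major second above concert.
Ab4 → Bb4
C4 → D4
A3 → B3
G3 → A3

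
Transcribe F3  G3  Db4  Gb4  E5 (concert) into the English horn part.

C4 D4 Ab4 Db5 B5

The English horn sounds a perfect fifth below written, so the written part must be a perfect fifth above concert — transpose each note up.
F3 becomes C4
G3 becomes D4
Db4 becomes Ab4
Gb4 becomes Db5
E5 becomes B5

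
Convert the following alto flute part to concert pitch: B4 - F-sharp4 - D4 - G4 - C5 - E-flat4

F#4 C#4 A3 D4 G4 Bb3

Written C4 on the alto flute sounds as G3, a perfect fourth lower; apply that shift to every note.
B4 to F#4
F#4 to C#4
D4 to A3
G4 to D4
C5 to G4
Eb4 to Bb3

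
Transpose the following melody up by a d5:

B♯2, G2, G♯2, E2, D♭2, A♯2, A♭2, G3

F#3 Db3 D3 Bb2 Abb2 E3 Ebb3 Db4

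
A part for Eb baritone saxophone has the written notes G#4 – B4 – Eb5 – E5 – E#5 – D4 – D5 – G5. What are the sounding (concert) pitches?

Written C4 on the Eb baritone saxophone sounds as Eb2, a major thirteenth lower; apply that shift to every note.
G#4 becomes B2
B4 becomes D3
Eb5 becomes Gb3
E5 becomes G3
E#5 becomes G#3
D4 becomes F2
D5 becomes F3
G5 becomes Bb3

B2 D3 Gb3 G3 G#3 F2 F3 Bb3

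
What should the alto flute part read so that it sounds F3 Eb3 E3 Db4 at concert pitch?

Bb3 Ab3 A3 Gb4

Written C4 sounds as G3 on the alto flute, so concert pitches are written a perfect fourth up.
F3 → Bb3
Eb3 → Ab3
E3 → A3
Db4 → Gb4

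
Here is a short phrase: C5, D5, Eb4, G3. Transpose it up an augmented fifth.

G#5 A#5 B4 D#4

C5 gives G#5
D5 gives A#5
Eb4 gives B4
G3 gives D#4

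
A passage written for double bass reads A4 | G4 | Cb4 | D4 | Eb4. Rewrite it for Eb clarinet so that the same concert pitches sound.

F#3 E3 Ab2 B2 C3

First find concert pitch: the double bass sounds a perfect octave below written, so A4 G4 Cb4 D4 Eb4 sounds A3 G3 Cb3 D3 Eb3.
Then write for Eb clarinet: it sounds a minor third above written, so the part must be a minor third below concert.
A3 → F#3
G3 → E3
Cb3 → Ab2
D3 → B2
Eb3 → C3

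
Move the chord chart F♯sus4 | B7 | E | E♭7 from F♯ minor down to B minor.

F♯ minor down to B minor is a perfect fifth; each chord root moves by that interval while the quality stays the same.
F♯sus4: root F♯ down a perfect fifth → B, giving Bsus4.
B7: root B down a perfect fifth → E, giving E7.
E: root E down a perfect fifth → A, giving A.
E♭7: root E♭ down a perfect fifth → Ab, giving Ab7.

Bsus4 E7 A Ab7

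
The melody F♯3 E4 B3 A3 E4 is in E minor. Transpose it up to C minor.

D4 C5 G4 F4 C5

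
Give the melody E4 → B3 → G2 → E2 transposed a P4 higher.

A4 E4 C3 A2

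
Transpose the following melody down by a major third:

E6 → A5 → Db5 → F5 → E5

C6 F5 Bbb4 Db5 C5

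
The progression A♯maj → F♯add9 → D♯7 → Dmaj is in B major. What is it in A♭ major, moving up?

B major up to A♭ major is a diminished seventh; each chord root moves by that interval while the quality stays the same.
A♯maj: root A♯ up a diminished seventh → G, giving Gmaj.
F♯add9: root F♯ up a diminished seventh → Eb, giving Ebadd9.
D♯7: root D♯ up a diminished seventh → C, giving C7.
Dmaj: root D up a diminished seventh → Cb, giving Cbmaj.

Gmaj Ebadd9 C7 Cbmaj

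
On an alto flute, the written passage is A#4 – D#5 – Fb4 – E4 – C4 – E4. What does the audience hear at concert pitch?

E#4 A#4 Cb4 B3 G3 B3

Written C4 on the alto flute sounds as G3, a perfect fourth lower; apply that shift to every note.
A#4 becomes E#4
D#5 becomes A#4
Fb4 becomes Cb4
E4 becomes B3
C4 becomes G3
E4 becomes B3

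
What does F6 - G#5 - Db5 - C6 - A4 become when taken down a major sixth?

Ab5 B4 Fb4 Eb5 C4

F6 down a major sixth is Ab5.
G#5: a sixth down reaches B, and 9 semitones makes it B4.
Db5: a sixth down reaches F, and 9 semitones makes it Fb4.
A major sixth down from C6 gives Eb5.
A4: a sixth down reaches C, and 9 semitones makes it C4.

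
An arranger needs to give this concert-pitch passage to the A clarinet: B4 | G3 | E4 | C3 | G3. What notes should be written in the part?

D5 Bb3 G4 Eb3 Bb3

The A clarinet sounds a minor third below written, so the written part must be a minor third above concert — transpose each note up.
B4 → D5
G3 → Bb3
E4 → G4
C3 → Eb3
G3 → Bb3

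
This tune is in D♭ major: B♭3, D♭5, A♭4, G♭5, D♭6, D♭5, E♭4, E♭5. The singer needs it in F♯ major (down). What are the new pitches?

From D♭ down to F♯ is a diminished sixth; apply that to each pitch.
Bb3 becomes D#3
Db5 becomes F#4
Ab4 becomes C#4
Gb5 becomes B4
Db6 becomes F#5
Db5 becomes F#4
Eb4 becomes G#3
Eb5 becomes G#4

D#3 F#4 C#4 B4 F#5 F#4 G#3 G#4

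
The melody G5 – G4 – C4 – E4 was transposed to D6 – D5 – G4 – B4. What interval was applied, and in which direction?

up a perfect fifth

From G5 to D6 is 5 letter names — a fifth of some quality.
G5 to D6 is 7 semitones, which makes it a perfect fifth; the second version is higher, so the direction is up.
Checking another pair — E4 → B4 — gives the same interval.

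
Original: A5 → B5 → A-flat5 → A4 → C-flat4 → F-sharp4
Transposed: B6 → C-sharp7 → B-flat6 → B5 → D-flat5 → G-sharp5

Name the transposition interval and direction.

Take the first pair: A5 → B6. A to B spans 9 letter names, so the interval is some kind of ninth.
A5 to B6 is 14 semitones, which makes it a major ninth; the second version is higher, so the direction is up.
Checking another pair — F#4 → G#5 — gives the same interval.

up a major ninth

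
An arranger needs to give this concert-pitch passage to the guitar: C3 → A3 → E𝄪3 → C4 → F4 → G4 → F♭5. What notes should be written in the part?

C4 A4 E##4 C5 F5 G5 Fb6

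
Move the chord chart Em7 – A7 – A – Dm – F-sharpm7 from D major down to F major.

D major down to F major is a major sixth; each chord root moves by that interval while the quality stays the same.
Em7: root E down a major sixth → G, giving Gm7.
A7: root A down a major sixth → C, giving C7.
A: root A down a major sixth → C, giving C.
Dm: root D down a major sixth → F, giving Fm.
F-sharpm7: root F-sharp down a major sixth → A, giving Am7.

Gm7 C7 C Fm Am7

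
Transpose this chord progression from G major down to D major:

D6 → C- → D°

G major down to D major is a perfect fourth; each chord root moves by that interval while the quality stays the same.
D6: root D down a perfect fourth → A, giving A6.
C-: root C down a perfect fourth → G, giving G-.
D°: root D down a perfect fourth → A, giving A°.

A6 G- A°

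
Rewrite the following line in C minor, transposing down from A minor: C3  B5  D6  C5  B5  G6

Eb2 D5 F5 Eb4 D5 Bb5

A minor to C minor down is a major sixth, so every note moves down by that interval.
C3 gives Eb2
B5 gives D5
D6 gives F5
C5 gives Eb4
B5 gives D5
G6 gives Bb5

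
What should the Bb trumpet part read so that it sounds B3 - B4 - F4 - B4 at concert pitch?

C#4 C#5 G4 C#5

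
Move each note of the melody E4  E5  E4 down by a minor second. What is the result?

D#4 D#5 D#4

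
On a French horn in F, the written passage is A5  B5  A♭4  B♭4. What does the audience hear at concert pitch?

Written C4 on the French horn in F sounds as F3, a perfect fifth lower; apply that shift to every note.
A5 becomes D5
B5 becomes E5
Ab4 becomes Db4
Bb4 becomes Eb4

D5 E5 Db4 Eb4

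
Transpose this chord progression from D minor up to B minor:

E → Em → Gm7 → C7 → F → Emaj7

C# C#m Em7 A7 D C#maj7

D minor up to B minor is a major sixth; each chord root moves by that interval while the quality stays the same.
E: root E up a major sixth → C#, giving C#.
Em: root E up a major sixth → C#, giving C#m.
Gm7: root G up a major sixth → E, giving Em7.
C7: root C up a major sixth → A, giving A7.
F: root F up a major sixth → D, giving D.
Emaj7: root E up a major sixth → C#, giving C#maj7.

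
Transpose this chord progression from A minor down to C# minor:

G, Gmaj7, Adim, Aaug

A minor down to C# minor is a minor sixth; each chord root moves by that interval while the quality stays the same.
G: root G down a minor sixth → B, giving B.
Gmaj7: root G down a minor sixth → B, giving Bmaj7.
Adim: root A down a minor sixth → C#, giving C#dim.
Aaug: root A down a minor sixth → C#, giving C#aug.

B Bmaj7 C#dim C#aug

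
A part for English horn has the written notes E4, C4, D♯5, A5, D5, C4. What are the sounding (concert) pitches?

The English horn sounds a perfect fifth below written, so transpose each written note down a perfect fifth.
E4 becomes A3
C4 becomes F3
D#5 becomes G#4
A5 becomes D5
D5 becomes G4
C4 becomes F3

A3 F3 G#4 D5 G4 F3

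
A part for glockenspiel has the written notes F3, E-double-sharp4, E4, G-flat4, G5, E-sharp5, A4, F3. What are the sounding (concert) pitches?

The glockenspiel sounds a perfect fifteenth above written, so transpose each written note up a perfect fifteenth.
F3 to F5
E##4 to E##6
E4 to E6
Gb4 to Gb6
G5 to G7
E#5 to E#7
A4 to A6
F3 to F5

F5 E##6 E6 Gb6 G7 E#7 A6 F5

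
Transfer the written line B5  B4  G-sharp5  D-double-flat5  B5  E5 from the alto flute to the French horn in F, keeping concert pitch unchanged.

C#6 C#5 A#5 Ebb5 C#6 F#5

First find concert pitch: the alto flute sounds a perfect fourth below written, so B5 B4 G-sharp5 D-double-flat5 B5 E5 sounds F#5 F#4 D#5 Abb4 F#5 B4.
Then write for French horn in F: it sounds a perfect fifth below written, so the part must be a perfect fifth above concert.
F#5 → C#6
F#4 → C#5
D#5 → A#5
Abb4 → Ebb5
F#5 → C#6
B4 → F#5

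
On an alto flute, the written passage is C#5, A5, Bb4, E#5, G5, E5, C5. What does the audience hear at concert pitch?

The alto flute sounds a perfect fourth below written, so transpose each written note down a perfect fourth.
C#5 → G#4
A5 → E5
Bb4 → F4
E#5 → B#4
G5 → D5
E5 → B4
C5 → G4

G#4 E5 F4 B#4 D5 B4 G4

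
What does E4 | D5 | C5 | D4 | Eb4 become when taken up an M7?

E4 → D#5
D5 → C#6
C5 → B5
D4 → C#5
Eb4 → D5

D#5 C#6 B5 C#5 D5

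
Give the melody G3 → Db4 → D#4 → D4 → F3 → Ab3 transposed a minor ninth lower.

A minor ninth down from G3 gives F#2.
Db4 down a minor ninth is C3.
A minor ninth down from D#4 gives C##3.
D4: a ninth down reaches C, and 13 semitones makes it C#3.
F3: a ninth down reaches E, and 13 semitones makes it E2.
A minor ninth down from Ab3 gives G2.

F#2 C3 C##3 C#3 E2 G2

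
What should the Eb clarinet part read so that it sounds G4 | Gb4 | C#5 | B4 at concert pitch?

E4 Eb4 A#4 G#4

Written C4 sounds as Eb4 on the Eb clarinet, so concert pitches are written a minor third down.
G4 to E4
Gb4 to Eb4
C#5 to A#4
B4 to G#4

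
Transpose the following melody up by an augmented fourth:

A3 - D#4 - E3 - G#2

D#4 G##4 A#3 C##3

A3 becomes D#4
D#4 becomes G##4
E3 becomes A#3
G#2 becomes C##3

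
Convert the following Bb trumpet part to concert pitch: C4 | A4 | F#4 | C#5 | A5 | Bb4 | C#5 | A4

The Bb trumpet sounds a major second below written, so transpose each written note down a major second.
C4 gives Bb3
A4 gives G4
F#4 gives E4
C#5 gives B4
A5 gives G5
Bb4 gives Ab4
C#5 gives B4
A4 gives G4

Bb3 G4 E4 B4 G5 Ab4 B4 G4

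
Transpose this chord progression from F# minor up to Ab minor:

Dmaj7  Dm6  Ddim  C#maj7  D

F# minor up to Ab minor is a diminished third; each chord root moves by that interval while the quality stays the same.
Dmaj7: root D up a diminished third → Fb, giving Fbmaj7.
Dm6: root D up a diminished third → Fb, giving Fbm6.
Ddim: root D up a diminished third → Fb, giving Fbdim.
C#maj7: root C# up a diminished third → Eb, giving Ebmaj7.
D: root D up a diminished third → Fb, giving Fb.

Fbmaj7 Fbm6 Fbdim Ebmaj7 Fb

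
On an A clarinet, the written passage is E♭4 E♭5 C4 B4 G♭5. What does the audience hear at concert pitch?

C4 C5 A3 G#4 Eb5

Written C4 on the A clarinet sounds as A3, a minor third lower; apply that shift to every note.
Eb4 to C4
Eb5 to C5
C4 to A3
B4 to G#4
Gb5 to Eb5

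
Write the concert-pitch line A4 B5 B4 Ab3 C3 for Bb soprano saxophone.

B4 C#6 C#5 Bb3 D3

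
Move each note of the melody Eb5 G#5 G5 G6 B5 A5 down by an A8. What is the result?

Ebb4 G4 Gb4 Gb5 Bb4 Ab4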